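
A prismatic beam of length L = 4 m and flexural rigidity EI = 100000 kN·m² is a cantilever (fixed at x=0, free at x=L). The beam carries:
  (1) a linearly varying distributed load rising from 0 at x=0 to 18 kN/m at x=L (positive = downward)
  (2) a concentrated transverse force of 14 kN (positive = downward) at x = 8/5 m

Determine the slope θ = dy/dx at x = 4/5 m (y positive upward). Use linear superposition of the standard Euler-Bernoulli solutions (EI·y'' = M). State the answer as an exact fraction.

Load 1 — triangular load w₀=18 kN/m (0→w₀ over full span):
  θ_1 = (w₀Lx²/4-w₀L²x/3-w₀x⁴/(24L))/EI = (18·4·(4/5)²/4-18·4²·(4/5)/3-18·(4/5)⁴/(24·4))/100000 = -2553/3906250 rad
Load 2 — point force P=14 kN at a=8/5 m (b=L-a=12/5):
  θ_2 = -Px(2a-x)/(2EI)  [x≤a] = -14·(4/5)·(2·(8/5)-(4/5))/(2·100000) = -21/156250 rad
Superposition: θ = Σ θ_i = -1539/1953125 rad ≈ -0.000788 rad

θ(4/5) = -1539/1953125 rad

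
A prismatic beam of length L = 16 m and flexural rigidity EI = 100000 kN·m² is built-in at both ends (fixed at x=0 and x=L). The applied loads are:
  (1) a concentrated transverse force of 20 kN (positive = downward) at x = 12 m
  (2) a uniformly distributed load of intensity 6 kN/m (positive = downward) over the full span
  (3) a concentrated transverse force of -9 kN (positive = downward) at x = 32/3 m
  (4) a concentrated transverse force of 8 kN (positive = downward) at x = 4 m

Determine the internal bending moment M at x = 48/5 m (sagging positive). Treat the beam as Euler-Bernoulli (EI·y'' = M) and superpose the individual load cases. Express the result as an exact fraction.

Load 1 — point force P=20 kN at a=12 m (b=L-a=4):
  M_1 = Pb²(3a+b)x/L³ - Pab²/L²  [x≤a] = 20·4²·(3·12+4)·(48/5)/16³ - 20·12·4²/16² = 15 kN·m
Load 2 — uniform load w=6 kN/m over full span:
  M_2 = wLx/2 - wL²/12 - wx²/2 = 6·16·(48/5)/2 - 6·16²/12 - 6·(48/5)²/2 = 1408/25 kN·m
Load 3 — point force P=-9 kN at a=32/3 m (b=L-a=16/3):
  M_3 = Pb²(3a+b)x/L³ - Pab²/L²  [x≤a] = (-9)·(16/3)²·(3·(32/3)+(16/3))·(48/5)/16³ - (-9)·(32/3)·(16/3)²/16² = -176/15 kN·m
Load 4 — point force P=8 kN at a=4 m (b=L-a=12):
  M_4 = Pa²(a+3b)(L-x)/L³ - Pa²b/L²  [x>a] = 8·4²·(4+3·12)·(16-(48/5))/16³ - 8·4²·12/16² = 2 kN·m
Superposition: M = Σ M_i = 4619/75 kN·m ≈ 61.586667 kN·m

M(48/5) = 4619/75 kN·m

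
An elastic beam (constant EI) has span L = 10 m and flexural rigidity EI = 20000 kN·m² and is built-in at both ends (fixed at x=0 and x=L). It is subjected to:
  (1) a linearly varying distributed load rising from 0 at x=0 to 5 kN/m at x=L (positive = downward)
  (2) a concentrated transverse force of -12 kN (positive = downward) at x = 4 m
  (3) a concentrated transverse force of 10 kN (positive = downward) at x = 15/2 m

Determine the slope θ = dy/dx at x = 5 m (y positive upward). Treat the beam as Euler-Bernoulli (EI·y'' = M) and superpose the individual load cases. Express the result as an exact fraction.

θ(5) = -5429/9600000 rad

Load 1 — triangular load w₀=5 kN/m (0→w₀ over full span):
  θ_1 = -w₀(2x(L-x)(L-2x)(x+2L)+x²(L-x)²)/(120LEI) = -5·(2·5·(10-5)·(10-2·5)·(5+2·10)+5²·(10-5)²)/(120·10·20000) = -1/7680 rad
Load 2 — point force P=-12 kN at a=4 m (b=L-a=6):
  θ_2 = Pa²(L-x)(2bL-(3b+a)(L-x))/(2L³EI)  [x>a] = (-12)·4²·(10-5)·(2·6·10-(3·6+4)·(10-5))/(2·10³·20000) = -3/12500 rad
Load 3 — point force P=10 kN at a=15/2 m (b=L-a=5/2):
  θ_3 = -Pb²x(2aL-(3a+b)x)/(2L³EI)  [x≤a] = -10·(5/2)²·5·(2·(15/2)·10-(3·(15/2)+(5/2))·5)/(2·10³·20000) = -1/5120 rad
Superposition: θ = Σ θ_i = -5429/9600000 rad ≈ -0.000566 rad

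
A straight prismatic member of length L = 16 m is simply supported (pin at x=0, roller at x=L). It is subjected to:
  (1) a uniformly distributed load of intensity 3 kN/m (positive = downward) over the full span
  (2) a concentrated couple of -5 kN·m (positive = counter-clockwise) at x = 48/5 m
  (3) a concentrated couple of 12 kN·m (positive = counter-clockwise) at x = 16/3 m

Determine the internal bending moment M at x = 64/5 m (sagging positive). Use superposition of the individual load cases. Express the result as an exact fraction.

Load 1 — uniform load w=3 kN/m over full span:
  M_1 = wx(L-x)/2 = 3·(64/5)·(16-(64/5))/2 = 1536/25 kN·m
Load 2 — applied couple M₀=-5 kN·m at a=48/5 m (b=L-a=32/5):
  M_2 = M₀x/L - M₀  [x>a] = (-5)·(64/5)/16 - (-5) = 1 kN·m
Load 3 — applied couple M₀=12 kN·m at a=16/3 m (b=L-a=32/3):
  M_3 = M₀x/L - M₀  [x>a] = 12·(64/5)/16 - 12 = -12/5 kN·m
Superposition: M = Σ M_i = 1501/25 kN·m ≈ 60.040000 kN·m

M(64/5) = 1501/25 kN·m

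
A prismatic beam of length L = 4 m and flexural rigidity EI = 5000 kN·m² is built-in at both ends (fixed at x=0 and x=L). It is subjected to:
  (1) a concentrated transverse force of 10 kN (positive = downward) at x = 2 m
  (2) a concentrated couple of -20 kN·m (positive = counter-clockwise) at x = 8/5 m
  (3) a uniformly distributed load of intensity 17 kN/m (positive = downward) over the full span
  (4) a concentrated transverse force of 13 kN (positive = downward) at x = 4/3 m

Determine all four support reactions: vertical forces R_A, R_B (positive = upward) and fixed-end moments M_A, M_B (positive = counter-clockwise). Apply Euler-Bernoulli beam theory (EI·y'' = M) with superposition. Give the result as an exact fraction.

Load 1 — point force P=10 kN at a=2 m (b=L-a=2):
  R_A = Pb²(3a+b)/L³ = 10·2²·(3·2+2)/4³ = 5 kN
  M_A = Pab²/L² = 10·2·2²/4² = 5 kN·m
  R_B = Pa²(a+3b)/L³ = 10·2²·(2+3·2)/4³ = 5 kN
  M_B = -Pa²b/L² = -10·2²·2/4² = -5 kN·m
Load 2 — applied couple M₀=-20 kN·m at a=8/5 m (b=L-a=12/5):
  R_A = 6M₀ab/L³ = 6·(-20)·(8/5)·(12/5)/4³ = -36/5 kN
  M_A = M₀b(2a-b)/L² = (-20)·(12/5)·(2·(8/5)-(12/5))/4² = -12/5 kN·m
  R_B = -6M₀ab/L³ = -6·(-20)·(8/5)·(12/5)/4³ = 36/5 kN
  M_B = M₀a(2b-a)/L² = (-20)·(8/5)·(2·(12/5)-(8/5))/4² = -32/5 kN·m
Load 3 — uniform load w=17 kN/m over full span:
  R_A = wL/2 = 17·4/2 = 34 kN
  M_A = wL²/12 = 17·4²/12 = 68/3 kN·m
  R_B = wL/2 = 17·4/2 = 34 kN
  M_B = -wL²/12 = -17·4²/12 = -68/3 kN·m
Load 4 — point force P=13 kN at a=4/3 m (b=L-a=8/3):
  R_A = Pb²(3a+b)/L³ = 13·(8/3)²·(3·(4/3)+(8/3))/4³ = 260/27 kN
  M_A = Pab²/L² = 13·(4/3)·(8/3)²/4² = 208/27 kN·m
  R_B = Pa²(a+3b)/L³ = 13·(4/3)²·((4/3)+3·(8/3))/4³ = 91/27 kN
  M_B = -Pa²b/L² = -13·(4/3)²·(8/3)/4² = -104/27 kN·m
Superposition: R_A = 5593/135 kN, M_A = 4451/135 kN·m, R_B = 6692/135 kN, M_B = -5119/135 kN·m

R_A = 5593/135 kN, M_A = 4451/135 kN·m, R_B = 6692/135 kN, M_B = -5119/135 kN·m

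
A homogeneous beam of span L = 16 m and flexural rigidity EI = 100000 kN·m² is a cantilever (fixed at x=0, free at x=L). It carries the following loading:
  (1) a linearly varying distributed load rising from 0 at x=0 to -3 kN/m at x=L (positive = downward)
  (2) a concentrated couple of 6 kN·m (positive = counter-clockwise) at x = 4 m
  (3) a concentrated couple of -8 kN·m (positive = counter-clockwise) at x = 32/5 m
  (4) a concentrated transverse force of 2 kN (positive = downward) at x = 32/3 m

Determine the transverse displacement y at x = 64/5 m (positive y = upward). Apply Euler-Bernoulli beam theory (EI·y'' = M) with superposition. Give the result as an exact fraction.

Load 1 — triangular load w₀=-3 kN/m (0→w₀ over full span):
  y_1 = (w₀Lx³/12-w₀L²x²/6-w₀x⁵/(120L))/EI = ((-3)·16·(64/5)³/12-(-3)·16²·(64/5)²/6-(-3)·(64/5)⁵/(120·16))/100000 = 6406144/48828125 m
Load 2 — applied couple M₀=6 kN·m at a=4 m (b=L-a=12):
  y_2 = M₀a(2x-a)/(2EI)  [x>a] = 6·4·(2·(64/5)-4)/(2·100000) = 81/31250 m
Load 3 — applied couple M₀=-8 kN·m at a=32/5 m (b=L-a=48/5):
  y_3 = M₀a(2x-a)/(2EI)  [x>a] = (-8)·(32/5)·(2·(64/5)-(32/5))/(2·100000) = -384/78125 m
Load 4 — point force P=2 kN at a=32/3 m (b=L-a=16/3):
  y_4 = -Pa²(3x-a)/(6EI)  [x>a] = -2·(32/3)²·(3·(64/5)-(32/3))/(6·100000) = -13312/1265625 m
Superposition: y = Σ y_i = 936218453/7910156250 m ≈ 0.118357 m

y(64/5) = 936218453/7910156250 m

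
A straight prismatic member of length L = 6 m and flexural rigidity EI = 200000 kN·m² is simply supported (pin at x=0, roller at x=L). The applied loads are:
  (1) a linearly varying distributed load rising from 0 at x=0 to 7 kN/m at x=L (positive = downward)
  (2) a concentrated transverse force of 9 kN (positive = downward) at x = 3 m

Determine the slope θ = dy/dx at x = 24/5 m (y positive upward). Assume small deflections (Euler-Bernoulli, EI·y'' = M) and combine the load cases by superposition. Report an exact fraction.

Load 1 — triangular load w₀=7 kN/m (0→w₀ over full span):
  θ_1 = -w₀(7L⁴-30L²x²+15x⁴)/(360LEI) = -7·(7·6⁴-30·6²·(24/5)²+15·(24/5)⁴)/(360·6·200000) = 15897/125000000 rad
Load 2 — point force P=9 kN at a=3 m (b=L-a=3):
  θ_2 = -Pa(2L²-6Lx+3x²+a²)/(6LEI)  [x>a] = -9·3·(2·6²-6·6·(24/5)+3·(24/5)²+3²)/(6·6·200000) = 1701/20000000 rad
Superposition: θ = Σ θ_i = 106113/500000000 rad ≈ 0.000212 rad

θ(24/5) = 106113/500000000 rad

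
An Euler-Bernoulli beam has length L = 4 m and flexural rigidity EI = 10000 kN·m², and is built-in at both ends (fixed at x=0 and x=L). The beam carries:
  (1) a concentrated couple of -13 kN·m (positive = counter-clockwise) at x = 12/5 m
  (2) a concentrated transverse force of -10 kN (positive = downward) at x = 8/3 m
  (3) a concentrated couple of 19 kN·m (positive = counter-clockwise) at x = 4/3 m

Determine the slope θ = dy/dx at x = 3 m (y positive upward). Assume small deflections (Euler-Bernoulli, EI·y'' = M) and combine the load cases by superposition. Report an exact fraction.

Load 1 — applied couple M₀=-13 kN·m at a=12/5 m (b=L-a=8/5):
  θ_1 = (R_Ax²/2 - M_Ax - M₀(x-a))/EI  [x>a] with R_A=-117/25, M_A=-104/25 = ((-117/25)·3²/2 - (-104/25)·3 - (-13)·(3-(12/5)))/10000 = -39/500000 rad
Load 2 — point force P=-10 kN at a=8/3 m (b=L-a=4/3):
  θ_2 = Pa²(L-x)(2bL-(3b+a)(L-x))/(2L³EI)  [x>a] = (-10)·(8/3)²·(4-3)·(2·(4/3)·4-(3·(4/3)+(8/3))·(4-3))/(2·4³·10000) = -1/4500 rad
Load 3 — applied couple M₀=19 kN·m at a=4/3 m (b=L-a=8/3):
  θ_3 = (R_Ax²/2 - M_Ax - M₀(x-a))/EI  [x>a] with R_A=19/3, M_A=0 = ((19/3)·3²/2 - 0·3 - 19·(3-(4/3)))/10000 = -19/60000 rad
Superposition: θ = Σ θ_i = -347/562500 rad ≈ -0.000617 rad

θ(3) = -347/562500 rad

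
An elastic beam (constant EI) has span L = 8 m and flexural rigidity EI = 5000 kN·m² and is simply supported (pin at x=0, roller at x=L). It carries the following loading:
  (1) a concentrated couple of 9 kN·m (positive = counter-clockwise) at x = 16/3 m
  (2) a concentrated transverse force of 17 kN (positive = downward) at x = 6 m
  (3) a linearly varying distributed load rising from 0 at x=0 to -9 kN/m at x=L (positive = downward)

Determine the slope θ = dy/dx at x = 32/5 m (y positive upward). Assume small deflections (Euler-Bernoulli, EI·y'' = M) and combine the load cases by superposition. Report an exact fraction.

Load 1 — applied couple M₀=9 kN·m at a=16/3 m (b=L-a=8/3):
  θ_1 = (M₀x²/(2L)-M₀(x-a)+C₁)/EI  [x>a] with C₁=M₀(3b²-L²)/(6L)=-8 = (9·(32/5)²/(2·8)-9·((32/5)-(16/3))+(-8))/5000 = 17/15625 rad
Load 2 — point force P=17 kN at a=6 m (b=L-a=2):
  θ_2 = -Pa(2L²-6Lx+3x²+a²)/(6LEI)  [x>a] = -17·6·(2·8²-6·8·(32/5)+3·(32/5)²+6²)/(6·8·5000) = 2159/250000 rad
Load 3 — triangular load w₀=-9 kN/m (0→w₀ over full span):
  θ_3 = -w₀(7L⁴-30L²x²+15x⁴)/(360LEI) = -(-9)·(7·8⁴-30·8²·(32/5)²+15·(32/5)⁴)/(360·8·5000) = -6056/390625 rad
Superposition: θ = Σ θ_i = -36121/6250000 rad ≈ -0.005779 rad

θ(32/5) = -36121/6250000 rad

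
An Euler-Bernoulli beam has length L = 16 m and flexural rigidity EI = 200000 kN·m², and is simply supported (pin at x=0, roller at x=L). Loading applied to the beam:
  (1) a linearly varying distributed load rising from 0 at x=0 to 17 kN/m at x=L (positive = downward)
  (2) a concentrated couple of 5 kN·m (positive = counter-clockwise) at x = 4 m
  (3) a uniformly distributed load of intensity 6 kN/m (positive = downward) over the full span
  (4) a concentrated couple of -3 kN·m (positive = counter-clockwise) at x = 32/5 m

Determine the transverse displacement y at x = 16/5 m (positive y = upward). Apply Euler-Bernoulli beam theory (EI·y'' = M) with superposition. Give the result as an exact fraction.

Load 1 — triangular load w₀=17 kN/m (0→w₀ over full span):
  y_1 = -w₀x(7L⁴-10L²x²+3x⁴)/(360LEI) = -17·(16/5)·(7·16⁴-10·16²·(16/5)²+3·(16/5)⁴)/(360·16·200000) = -2994176/146484375 m
Load 2 — applied couple M₀=5 kN·m at a=4 m (b=L-a=12):
  y_2 = (M₀x³/(6L)+C₁x)/EI  [x≤a] with C₁=M₀(3b²-L²)/(6L)=55/6 = (5·(16/5)³/(6·16)+(55/6)·(16/5))/200000 = 97/625000 m
Load 3 — uniform load w=6 kN/m over full span:
  y_3 = -wx(L³-2Lx²+x³)/(24EI) = -6·(16/5)·(16³-2·16·(16/5)²+(16/5)³)/(24·200000) = -29696/1953125 m
Load 4 — applied couple M₀=-3 kN·m at a=32/5 m (b=L-a=48/5):
  y_4 = (M₀x³/(6L)+C₁x)/EI  [x≤a] with C₁=M₀(3b²-L²)/(6L)=-16/25 = ((-3)·(16/5)³/(6·16)+(-16/25)·(16/5))/200000 = -6/390625 m
Superposition: y = Σ y_i = -41607133/1171875000 m ≈ -0.035505 m

y(16/5) = -41607133/1171875000 m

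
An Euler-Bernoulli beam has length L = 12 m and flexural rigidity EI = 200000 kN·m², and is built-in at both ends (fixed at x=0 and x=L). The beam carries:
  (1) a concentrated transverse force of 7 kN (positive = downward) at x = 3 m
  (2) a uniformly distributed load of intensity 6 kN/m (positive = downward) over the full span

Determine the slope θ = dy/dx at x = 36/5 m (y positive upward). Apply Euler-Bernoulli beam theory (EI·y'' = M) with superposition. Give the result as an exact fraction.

θ(36/5) = 11943/50000000 rad

Load 1 — point force P=7 kN at a=3 m (b=L-a=9):
  θ_1 = Pa²(L-x)(2bL-(3b+a)(L-x))/(2L³EI)  [x>a] = 7·3²·(12-(36/5))·(2·9·12-(3·9+3)·(12-(36/5)))/(2·12³·200000) = 63/2000000 rad
Load 2 — uniform load w=6 kN/m over full span:
  θ_2 = -wx(L-x)(L-2x)/(12EI) = -6·(36/5)·(12-(36/5))·(12-2·(36/5))/(12·200000) = 81/390625 rad
Superposition: θ = Σ θ_i = 11943/50000000 rad ≈ 0.000239 rad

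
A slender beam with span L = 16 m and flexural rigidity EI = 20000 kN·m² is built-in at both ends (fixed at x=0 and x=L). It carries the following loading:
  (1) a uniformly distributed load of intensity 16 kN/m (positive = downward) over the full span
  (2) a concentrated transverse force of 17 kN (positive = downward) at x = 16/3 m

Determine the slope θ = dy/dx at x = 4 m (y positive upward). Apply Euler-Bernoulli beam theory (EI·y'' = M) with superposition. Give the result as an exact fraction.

θ(4) = -161/5625 rad

Load 1 — uniform load w=16 kN/m over full span:
  θ_1 = -wx(L-x)(L-2x)/(12EI) = -16·4·(16-4)·(16-2·4)/(12·20000) = -16/625 rad
Load 2 — point force P=17 kN at a=16/3 m (b=L-a=32/3):
  θ_2 = -Pb²x(2aL-(3a+b)x)/(2L³EI)  [x≤a] = -17·(32/3)²·4·(2·(16/3)·16-(3·(16/3)+(32/3))·4)/(2·16³·20000) = -17/5625 rad
Superposition: θ = Σ θ_i = -161/5625 rad ≈ -0.028622 rad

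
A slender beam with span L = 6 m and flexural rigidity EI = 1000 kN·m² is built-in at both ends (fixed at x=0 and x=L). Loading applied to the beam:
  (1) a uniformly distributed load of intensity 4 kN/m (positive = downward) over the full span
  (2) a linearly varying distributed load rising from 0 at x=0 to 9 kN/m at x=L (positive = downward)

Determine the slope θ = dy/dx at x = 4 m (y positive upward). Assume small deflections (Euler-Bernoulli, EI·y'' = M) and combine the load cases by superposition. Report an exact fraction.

Load 1 — uniform load w=4 kN/m over full span:
  θ_1 = -wx(L-x)(L-2x)/(12EI) = -4·4·(6-4)·(6-2·4)/(12·1000) = 2/375 rad
Load 2 — triangular load w₀=9 kN/m (0→w₀ over full span):
  θ_2 = -w₀(2x(L-x)(L-2x)(x+2L)+x²(L-x)²)/(120LEI) = -9·(2·4·(6-4)·(6-2·4)·(4+2·6)+4²·(6-4)²)/(120·6·1000) = 7/1250 rad
Superposition: θ = Σ θ_i = 41/3750 rad ≈ 0.010933 rad

θ(4) = 41/3750 rad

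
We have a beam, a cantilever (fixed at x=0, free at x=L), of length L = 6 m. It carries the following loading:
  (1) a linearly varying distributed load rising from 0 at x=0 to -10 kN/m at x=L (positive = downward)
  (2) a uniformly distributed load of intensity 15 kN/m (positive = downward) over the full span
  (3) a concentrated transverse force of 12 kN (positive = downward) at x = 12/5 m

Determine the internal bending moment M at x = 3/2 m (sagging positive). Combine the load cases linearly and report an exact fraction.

M(3/2) = -6939/80 kN·m

Load 1 — triangular load w₀=-10 kN/m (0→w₀ over full span):
  M_1 = w₀Lx/2 - w₀L²/3 - w₀x³/(6L) = (-10)·6·(3/2)/2 - (-10)·6²/3 - (-10)·(3/2)³/(6·6) = 1215/16 kN·m
Load 2 — uniform load w=15 kN/m over full span:
  M_2 = -w(L-x)²/2 = -15·(6-(3/2))²/2 = -1215/8 kN·m
Load 3 — point force P=12 kN at a=12/5 m (b=L-a=18/5):
  M_3 = -P(a-x)  [x≤a] = -12·((12/5)-(3/2)) = -54/5 kN·m
Superposition: M = Σ M_i = -6939/80 kN·m ≈ -86.737500 kN·m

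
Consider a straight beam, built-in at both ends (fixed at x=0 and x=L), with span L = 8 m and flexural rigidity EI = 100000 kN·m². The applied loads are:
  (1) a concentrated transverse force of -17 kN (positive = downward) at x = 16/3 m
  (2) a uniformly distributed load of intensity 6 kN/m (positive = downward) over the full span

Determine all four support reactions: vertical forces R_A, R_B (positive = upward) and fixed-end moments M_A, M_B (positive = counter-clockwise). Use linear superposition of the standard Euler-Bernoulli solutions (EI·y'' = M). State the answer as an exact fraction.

R_A = 529/27 kN, M_A = 592/27 kN·m, R_B = 308/27 kN, M_B = -320/27 kN·m

Load 1 — point force P=-17 kN at a=16/3 m (b=L-a=8/3):
  R_A = Pb²(3a+b)/L³ = (-17)·(8/3)²·(3·(16/3)+(8/3))/8³ = -119/27 kN
  M_A = Pab²/L² = (-17)·(16/3)·(8/3)²/8² = -272/27 kN·m
  R_B = Pa²(a+3b)/L³ = (-17)·(16/3)²·((16/3)+3·(8/3))/8³ = -340/27 kN
  M_B = -Pa²b/L² = -(-17)·(16/3)²·(8/3)/8² = 544/27 kN·m
Load 2 — uniform load w=6 kN/m over full span:
  R_A = wL/2 = 6·8/2 = 24 kN
  M_A = wL²/12 = 6·8²/12 = 32 kN·m
  R_B = wL/2 = 6·8/2 = 24 kN
  M_B = -wL²/12 = -6·8²/12 = -32 kN·m
Superposition: R_A = 529/27 kN, M_A = 592/27 kN·m, R_B = 308/27 kN, M_B = -320/27 kN·m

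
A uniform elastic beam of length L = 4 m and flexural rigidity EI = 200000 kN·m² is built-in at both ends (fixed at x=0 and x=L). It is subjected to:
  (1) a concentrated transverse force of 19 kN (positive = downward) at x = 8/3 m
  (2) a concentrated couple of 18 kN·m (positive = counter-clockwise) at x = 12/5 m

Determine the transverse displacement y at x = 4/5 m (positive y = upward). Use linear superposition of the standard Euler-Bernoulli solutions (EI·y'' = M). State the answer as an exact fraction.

y(4/5) = -21131/1582031250 m

Load 1 — point force P=19 kN at a=8/3 m (b=L-a=4/3):
  y_1 = -Pb²x²(3aL-(3a+b)x)/(6L³EI)  [x≤a] = -19·(4/3)²·(4/5)²·(3·(8/3)·4-(3·(8/3)+(4/3))·(4/5))/(6·4³·200000) = -437/63281250 m
Load 2 — applied couple M₀=18 kN·m at a=12/5 m (b=L-a=8/5):
  y_2 = (R_Ax³/6 - M_Ax²/2)/EI  [x≤a] with R_A=162/25, M_A=144/25 = ((162/25)·(4/5)³/6 - (144/25)·(4/5)²/2)/200000 = -63/9765625 m
Superposition: y = Σ y_i = -21131/1582031250 m ≈ -0.000013 m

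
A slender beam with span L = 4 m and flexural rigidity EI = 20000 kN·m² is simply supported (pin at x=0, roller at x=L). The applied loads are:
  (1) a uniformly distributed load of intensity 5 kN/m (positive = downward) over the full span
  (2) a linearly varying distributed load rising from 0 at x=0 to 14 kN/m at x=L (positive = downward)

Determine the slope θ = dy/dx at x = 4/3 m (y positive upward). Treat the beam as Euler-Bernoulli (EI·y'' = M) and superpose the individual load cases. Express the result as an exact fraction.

θ(4/3) = -2431/3037500 rad

Load 1 — uniform load w=5 kN/m over full span:
  θ_1 = -w(L³-6Lx²+4x³)/(24EI) = -5·(4³-6·4·(4/3)²+4·(4/3)³)/(24·20000) = -13/40500 rad
Load 2 — triangular load w₀=14 kN/m (0→w₀ over full span):
  θ_2 = -w₀(7L⁴-30L²x²+15x⁴)/(360LEI) = -14·(7·4⁴-30·4²·(4/3)²+15·(4/3)⁴)/(360·4·20000) = -364/759375 rad
Superposition: θ = Σ θ_i = -2431/3037500 rad ≈ -0.000800 rad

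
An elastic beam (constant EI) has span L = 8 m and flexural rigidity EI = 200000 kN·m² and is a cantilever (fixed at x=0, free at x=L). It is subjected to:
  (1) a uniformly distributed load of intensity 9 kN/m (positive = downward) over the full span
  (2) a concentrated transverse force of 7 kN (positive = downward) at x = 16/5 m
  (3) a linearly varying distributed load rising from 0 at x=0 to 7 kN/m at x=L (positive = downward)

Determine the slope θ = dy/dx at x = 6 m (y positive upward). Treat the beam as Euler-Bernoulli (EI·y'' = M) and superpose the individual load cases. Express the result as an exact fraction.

Load 1 — uniform load w=9 kN/m over full span:
  θ_1 = -wx(x²-3Lx+3L²)/(6EI) = -9·6·(6²-3·8·6+3·8²)/(6·200000) = -189/50000 rad
Load 2 — point force P=7 kN at a=16/5 m (b=L-a=24/5):
  θ_2 = -Pa²/(2EI)  [x>a] = -7·(16/5)²/(2·200000) = -14/78125 rad
Load 3 — triangular load w₀=7 kN/m (0→w₀ over full span):
  θ_3 = (w₀Lx²/4-w₀L²x/3-w₀x⁴/(24L))/EI = (7·8·6²/4-7·8²·6/3-7·6⁴/(24·8))/200000 = -1757/800000 rad
Superposition: θ = Σ θ_i = -123109/20000000 rad ≈ -0.006155 rad

θ(6) = -123109/20000000 rad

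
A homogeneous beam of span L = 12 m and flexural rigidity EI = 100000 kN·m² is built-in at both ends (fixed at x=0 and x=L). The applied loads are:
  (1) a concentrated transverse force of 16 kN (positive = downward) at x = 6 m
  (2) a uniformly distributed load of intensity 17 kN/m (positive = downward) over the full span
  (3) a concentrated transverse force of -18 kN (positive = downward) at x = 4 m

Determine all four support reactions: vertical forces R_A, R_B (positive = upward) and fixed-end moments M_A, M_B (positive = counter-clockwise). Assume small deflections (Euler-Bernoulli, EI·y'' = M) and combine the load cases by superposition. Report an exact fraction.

Load 1 — point force P=16 kN at a=6 m (b=L-a=6):
  R_A = Pb²(3a+b)/L³ = 16·6²·(3·6+6)/12³ = 8 kN
  M_A = Pab²/L² = 16·6·6²/12² = 24 kN·m
  R_B = Pa²(a+3b)/L³ = 16·6²·(6+3·6)/12³ = 8 kN
  M_B = -Pa²b/L² = -16·6²·6/12² = -24 kN·m
Load 2 — uniform load w=17 kN/m over full span:
  R_A = wL/2 = 17·12/2 = 102 kN
  M_A = wL²/12 = 17·12²/12 = 204 kN·m
  R_B = wL/2 = 17·12/2 = 102 kN
  M_B = -wL²/12 = -17·12²/12 = -204 kN·m
Load 3 — point force P=-18 kN at a=4 m (b=L-a=8):
  R_A = Pb²(3a+b)/L³ = (-18)·8²·(3·4+8)/12³ = -40/3 kN
  M_A = Pab²/L² = (-18)·4·8²/12² = -32 kN·m
  R_B = Pa²(a+3b)/L³ = (-18)·4²·(4+3·8)/12³ = -14/3 kN
  M_B = -Pa²b/L² = -(-18)·4²·8/12² = 16 kN·m
Superposition: R_A = 290/3 kN, M_A = 196 kN·m, R_B = 316/3 kN, M_B = -212 kN·m

R_A = 290/3 kN, M_A = 196 kN·m, R_B = 316/3 kN, M_B = -212 kN·m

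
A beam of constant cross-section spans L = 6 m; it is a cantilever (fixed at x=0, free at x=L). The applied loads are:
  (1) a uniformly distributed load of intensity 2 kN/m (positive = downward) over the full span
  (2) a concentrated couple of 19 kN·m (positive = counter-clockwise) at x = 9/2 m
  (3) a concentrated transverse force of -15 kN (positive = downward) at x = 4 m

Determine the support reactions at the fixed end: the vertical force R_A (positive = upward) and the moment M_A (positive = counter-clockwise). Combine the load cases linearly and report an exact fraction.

Load 1 — uniform load w=2 kN/m over full span:
  R_A = wL = 2·6 = 12 kN
  M_A = wL²/2 = 2·6²/2 = 36 kN·m
Load 2 — applied couple M₀=19 kN·m at a=9/2 m (b=L-a=3/2):
  R_A = 0 kN
  M_A = -M₀ = -19 kN·m
Load 3 — point force P=-15 kN at a=4 m (b=L-a=2):
  R_A = P = (-15) = -15 kN
  M_A = Pa = (-15)·4 = -60 kN·m
Superposition: R_A = -3 kN, M_A = -43 kN·m

R_A = -3 kN, M_A = -43 kN·m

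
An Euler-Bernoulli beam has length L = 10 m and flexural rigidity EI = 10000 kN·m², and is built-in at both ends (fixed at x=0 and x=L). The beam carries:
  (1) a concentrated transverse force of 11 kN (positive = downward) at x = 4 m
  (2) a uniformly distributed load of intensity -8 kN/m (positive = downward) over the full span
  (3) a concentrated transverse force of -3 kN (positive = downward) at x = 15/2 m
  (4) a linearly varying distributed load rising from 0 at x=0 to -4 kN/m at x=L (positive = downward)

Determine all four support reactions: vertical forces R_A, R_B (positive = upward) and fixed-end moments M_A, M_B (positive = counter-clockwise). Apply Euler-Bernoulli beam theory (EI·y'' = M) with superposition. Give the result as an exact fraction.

Load 1 — point force P=11 kN at a=4 m (b=L-a=6):
  R_A = Pb²(3a+b)/L³ = 11·6²·(3·4+6)/10³ = 891/125 kN
  M_A = Pab²/L² = 11·4·6²/10² = 396/25 kN·m
  R_B = Pa²(a+3b)/L³ = 11·4²·(4+3·6)/10³ = 484/125 kN
  M_B = -Pa²b/L² = -11·4²·6/10² = -264/25 kN·m
Load 2 — uniform load w=-8 kN/m over full span:
  R_A = wL/2 = (-8)·10/2 = -40 kN
  M_A = wL²/12 = (-8)·10²/12 = -200/3 kN·m
  R_B = wL/2 = (-8)·10/2 = -40 kN
  M_B = -wL²/12 = -(-8)·10²/12 = 200/3 kN·m
Load 3 — point force P=-3 kN at a=15/2 m (b=L-a=5/2):
  R_A = Pb²(3a+b)/L³ = (-3)·(5/2)²·(3·(15/2)+(5/2))/10³ = -15/32 kN
  M_A = Pab²/L² = (-3)·(15/2)·(5/2)²/10² = -45/32 kN·m
  R_B = Pa²(a+3b)/L³ = (-3)·(15/2)²·((15/2)+3·(5/2))/10³ = -81/32 kN
  M_B = -Pa²b/L² = -(-3)·(15/2)²·(5/2)/10² = 135/32 kN·m
Load 4 — triangular load w₀=-4 kN/m (0→w₀ over full span):
  R_A = 3w₀L/20 = 3·(-4)·10/20 = -6 kN
  M_A = w₀L²/30 = (-4)·10²/30 = -40/3 kN·m
  R_B = 7w₀L/20 = 7·(-4)·10/20 = -14 kN
  M_B = -w₀L²/20 = -(-4)·10²/20 = 20 kN·m
Superposition: R_A = -157363/4000 kN, M_A = -52453/800 kN·m, R_B = -210637/4000 kN, M_B = 192781/2400 kN·m

R_A = -157363/4000 kN, M_A = -52453/800 kN·m, R_B = -210637/4000 kN, M_B = 192781/2400 kN·m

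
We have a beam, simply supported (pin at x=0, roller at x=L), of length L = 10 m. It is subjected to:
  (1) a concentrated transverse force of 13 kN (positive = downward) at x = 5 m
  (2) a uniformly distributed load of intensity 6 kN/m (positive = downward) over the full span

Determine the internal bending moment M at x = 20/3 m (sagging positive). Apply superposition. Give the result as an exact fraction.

Load 1 — point force P=13 kN at a=5 m (b=L-a=5):
  M_1 = Pa(L-x)/L  [x>a] = 13·5·(10-(20/3))/10 = 65/3 kN·m
Load 2 — uniform load w=6 kN/m over full span:
  M_2 = wx(L-x)/2 = 6·(20/3)·(10-(20/3))/2 = 200/3 kN·m
Superposition: M = Σ M_i = 265/3 kN·m ≈ 88.333333 kN·m

M(20/3) = 265/3 kN·m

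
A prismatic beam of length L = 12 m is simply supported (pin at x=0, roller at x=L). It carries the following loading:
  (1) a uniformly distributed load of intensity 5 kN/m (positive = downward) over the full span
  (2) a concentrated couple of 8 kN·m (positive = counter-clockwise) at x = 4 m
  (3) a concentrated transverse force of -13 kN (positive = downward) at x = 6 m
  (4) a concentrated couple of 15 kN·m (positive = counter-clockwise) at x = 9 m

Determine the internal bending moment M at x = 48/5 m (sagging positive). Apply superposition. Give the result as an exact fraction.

M(48/5) = 187/5 kN·m

Load 1 — uniform load w=5 kN/m over full span:
  M_1 = wx(L-x)/2 = 5·(48/5)·(12-(48/5))/2 = 288/5 kN·m
Load 2 — applied couple M₀=8 kN·m at a=4 m (b=L-a=8):
  M_2 = M₀x/L - M₀  [x>a] = 8·(48/5)/12 - 8 = -8/5 kN·m
Load 3 — point force P=-13 kN at a=6 m (b=L-a=6):
  M_3 = Pa(L-x)/L  [x>a] = (-13)·6·(12-(48/5))/12 = -78/5 kN·m
Load 4 — applied couple M₀=15 kN·m at a=9 m (b=L-a=3):
  M_4 = M₀x/L - M₀  [x>a] = 15·(48/5)/12 - 15 = -3 kN·m
Superposition: M = Σ M_i = 187/5 kN·m ≈ 37.400000 kN·m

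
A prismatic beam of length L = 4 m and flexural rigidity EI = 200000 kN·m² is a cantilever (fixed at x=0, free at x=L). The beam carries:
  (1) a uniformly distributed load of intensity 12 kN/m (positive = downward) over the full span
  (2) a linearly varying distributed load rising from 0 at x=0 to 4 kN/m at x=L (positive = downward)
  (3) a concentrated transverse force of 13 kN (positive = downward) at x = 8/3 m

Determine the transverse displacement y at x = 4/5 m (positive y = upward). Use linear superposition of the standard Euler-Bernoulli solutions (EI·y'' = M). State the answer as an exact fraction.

Load 1 — uniform load w=12 kN/m over full span:
  y_1 = -wx²(x²-4Lx+6L²)/(24EI) = -12·(4/5)²·((4/5)²-4·4·(4/5)+6·4²)/(24·200000) = -262/1953125 m
Load 2 — triangular load w₀=4 kN/m (0→w₀ over full span):
  y_2 = (w₀Lx³/12-w₀L²x²/6-w₀x⁵/(120L))/EI = (4·4·(4/5)³/12-4·4²·(4/5)²/6-4·(4/5)⁵/(120·4))/200000 = -4502/146484375 m
Load 3 — point force P=13 kN at a=8/3 m (b=L-a=4/3):
  y_3 = -Px²(3a-x)/(6EI)  [x≤a] = -13·(4/5)²·(3·(8/3)-(4/5))/(6·200000) = -39/781250 m
Superposition: y = Σ y_i = -62929/292968750 m ≈ -0.000215 m

y(4/5) = -62929/292968750 m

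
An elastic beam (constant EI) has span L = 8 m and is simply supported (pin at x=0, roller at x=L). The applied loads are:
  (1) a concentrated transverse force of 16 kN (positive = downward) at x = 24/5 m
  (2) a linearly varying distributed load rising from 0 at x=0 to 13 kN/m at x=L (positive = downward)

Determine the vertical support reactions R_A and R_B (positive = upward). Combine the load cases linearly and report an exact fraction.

R_A = 356/15 kN, R_B = 664/15 kN

Load 1 — point force P=16 kN at a=24/5 m (b=L-a=16/5):
  R_A = Pb/L = 16·(16/5)/8 = 32/5 kN
  R_B = Pa/L = 16·(24/5)/8 = 48/5 kN
Load 2 — triangular load w₀=13 kN/m (0→w₀ over full span):
  R_A = w₀L/6 = 13·8/6 = 52/3 kN
  R_B = w₀L/3 = 13·8/3 = 104/3 kN
Superposition: R_A = 356/15 kN, R_B = 664/15 kN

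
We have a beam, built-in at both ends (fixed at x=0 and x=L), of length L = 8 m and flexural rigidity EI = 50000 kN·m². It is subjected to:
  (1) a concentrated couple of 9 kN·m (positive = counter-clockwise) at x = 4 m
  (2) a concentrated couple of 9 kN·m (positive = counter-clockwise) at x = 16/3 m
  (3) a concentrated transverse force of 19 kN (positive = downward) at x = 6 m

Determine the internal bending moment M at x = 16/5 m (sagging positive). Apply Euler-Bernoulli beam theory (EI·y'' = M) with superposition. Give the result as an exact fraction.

Load 1 — applied couple M₀=9 kN·m at a=4 m (b=L-a=4):
  M_1 = R_Ax - M_A  [x≤a] with R_A=27/16, M_A=9/4 = (27/16)·(16/5) - (9/4) = 63/20 kN·m
Load 2 — applied couple M₀=9 kN·m at a=16/3 m (b=L-a=8/3):
  M_2 = R_Ax - M_A  [x≤a] with R_A=3/2, M_A=3 = (3/2)·(16/5) - 3 = 9/5 kN·m
Load 3 — point force P=19 kN at a=6 m (b=L-a=2):
  M_3 = Pb²(3a+b)x/L³ - Pab²/L²  [x≤a] = 19·2²·(3·6+2)·(16/5)/8³ - 19·6·2²/8² = 19/8 kN·m
Superposition: M = Σ M_i = 293/40 kN·m ≈ 7.325000 kN·m

M(16/5) = 293/40 kN·m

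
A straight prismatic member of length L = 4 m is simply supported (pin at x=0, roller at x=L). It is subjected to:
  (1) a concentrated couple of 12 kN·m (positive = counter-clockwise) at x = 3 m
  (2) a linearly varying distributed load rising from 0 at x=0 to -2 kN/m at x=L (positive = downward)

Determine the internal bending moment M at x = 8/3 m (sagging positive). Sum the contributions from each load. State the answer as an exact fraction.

Load 1 — applied couple M₀=12 kN·m at a=3 m (b=L-a=1):
  M_1 = M₀x/L  [x≤a] = 12·(8/3)/4 = 8 kN·m
Load 2 — triangular load w₀=-2 kN/m (0→w₀ over full span):
  M_2 = w₀Lx/6 - w₀x³/(6L) = (-2)·4·(8/3)/6 - (-2)·(8/3)³/(6·4) = -160/81 kN·m
Superposition: M = Σ M_i = 488/81 kN·m ≈ 6.024691 kN·m

M(8/3) = 488/81 kN·m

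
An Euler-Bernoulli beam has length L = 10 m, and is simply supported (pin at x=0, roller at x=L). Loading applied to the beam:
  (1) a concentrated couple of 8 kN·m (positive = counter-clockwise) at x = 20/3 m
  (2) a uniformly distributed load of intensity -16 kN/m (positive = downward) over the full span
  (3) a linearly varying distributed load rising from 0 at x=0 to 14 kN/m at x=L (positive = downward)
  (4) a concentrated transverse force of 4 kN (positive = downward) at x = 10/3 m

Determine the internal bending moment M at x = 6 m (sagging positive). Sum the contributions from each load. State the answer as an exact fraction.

Load 1 — applied couple M₀=8 kN·m at a=20/3 m (b=L-a=10/3):
  M_1 = M₀x/L  [x≤a] = 8·6/10 = 24/5 kN·m
Load 2 — uniform load w=-16 kN/m over full span:
  M_2 = wx(L-x)/2 = (-16)·6·(10-6)/2 = -192 kN·m
Load 3 — triangular load w₀=14 kN/m (0→w₀ over full span):
  M_3 = w₀Lx/6 - w₀x³/(6L) = 14·10·6/6 - 14·6³/(6·10) = 448/5 kN·m
Load 4 — point force P=4 kN at a=10/3 m (b=L-a=20/3):
  M_4 = Pa(L-x)/L  [x>a] = 4·(10/3)·(10-6)/10 = 16/3 kN·m
Superposition: M = Σ M_i = -1384/15 kN·m ≈ -92.266667 kN·m

M(6) = -1384/15 kN·m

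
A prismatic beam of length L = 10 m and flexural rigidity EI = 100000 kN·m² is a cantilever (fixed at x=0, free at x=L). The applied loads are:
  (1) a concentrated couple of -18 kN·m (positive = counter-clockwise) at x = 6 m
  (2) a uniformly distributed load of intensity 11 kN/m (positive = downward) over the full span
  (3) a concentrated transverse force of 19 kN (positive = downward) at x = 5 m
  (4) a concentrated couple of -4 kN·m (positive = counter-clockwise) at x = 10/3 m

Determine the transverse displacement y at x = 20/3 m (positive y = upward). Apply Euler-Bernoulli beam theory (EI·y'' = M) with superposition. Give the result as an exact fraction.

Load 1 — applied couple M₀=-18 kN·m at a=6 m (b=L-a=4):
  y_1 = M₀a(2x-a)/(2EI)  [x>a] = (-18)·6·(2·(20/3)-6)/(2·100000) = -99/25000 m
Load 2 — uniform load w=11 kN/m over full span:
  y_2 = -wx²(x²-4Lx+6L²)/(24EI) = -11·(20/3)²·((20/3)²-4·10·(20/3)+6·10²)/(24·100000) = -187/2430 m
Load 3 — point force P=19 kN at a=5 m (b=L-a=5):
  y_3 = -Pa²(3x-a)/(6EI)  [x>a] = -19·5²·(3·(20/3)-5)/(6·100000) = -19/1600 m
Load 4 — applied couple M₀=-4 kN·m at a=10/3 m (b=L-a=20/3):
  y_4 = M₀a(2x-a)/(2EI)  [x>a] = (-4)·(10/3)·(2·(20/3)-(10/3))/(2·100000) = -1/1500 m
Superposition: y = Σ y_i = -4541981/48600000 m ≈ -0.093456 m

y(20/3) = -4541981/48600000 m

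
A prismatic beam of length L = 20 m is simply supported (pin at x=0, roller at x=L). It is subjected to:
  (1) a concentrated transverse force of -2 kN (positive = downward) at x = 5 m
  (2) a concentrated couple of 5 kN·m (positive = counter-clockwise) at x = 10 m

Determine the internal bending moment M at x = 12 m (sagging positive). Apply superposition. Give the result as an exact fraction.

Load 1 — point force P=-2 kN at a=5 m (b=L-a=15):
  M_1 = Pa(L-x)/L  [x>a] = (-2)·5·(20-12)/20 = -4 kN·m
Load 2 — applied couple M₀=5 kN·m at a=10 m (b=L-a=10):
  M_2 = M₀x/L - M₀  [x>a] = 5·12/20 - 5 = -2 kN·m
Superposition: M = Σ M_i = -6 kN·m ≈ -6.000000 kN·m

M(12) = -6 kN·m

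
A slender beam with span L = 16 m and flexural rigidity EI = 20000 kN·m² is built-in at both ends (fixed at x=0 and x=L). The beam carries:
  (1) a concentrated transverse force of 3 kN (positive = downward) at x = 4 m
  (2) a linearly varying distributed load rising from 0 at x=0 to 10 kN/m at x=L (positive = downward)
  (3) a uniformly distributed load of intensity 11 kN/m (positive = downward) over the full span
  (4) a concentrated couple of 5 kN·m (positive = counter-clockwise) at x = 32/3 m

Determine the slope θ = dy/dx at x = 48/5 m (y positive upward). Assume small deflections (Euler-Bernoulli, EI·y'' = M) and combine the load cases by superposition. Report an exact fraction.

Load 1 — point force P=3 kN at a=4 m (b=L-a=12):
  θ_1 = Pa²(L-x)(2bL-(3b+a)(L-x))/(2L³EI)  [x>a] = 3·4²·(16-(48/5))·(2·12·16-(3·12+4)·(16-(48/5)))/(2·16³·20000) = 3/12500 rad
Load 2 — triangular load w₀=10 kN/m (0→w₀ over full span):
  θ_2 = -w₀(2x(L-x)(L-2x)(x+2L)+x²(L-x)²)/(120LEI) = -10·(2·(48/5)·(16-(48/5))·(16-2·(48/5))·((48/5)+2·16)+(48/5)²·(16-(48/5))²)/(120·16·20000) = 256/78125 rad
Load 3 — uniform load w=11 kN/m over full span:
  θ_3 = -wx(L-x)(L-2x)/(12EI) = -11·(48/5)·(16-(48/5))·(16-2·(48/5))/(12·20000) = 704/78125 rad
Load 4 — applied couple M₀=5 kN·m at a=32/3 m (b=L-a=16/3):
  θ_4 = (R_Ax²/2 - M_Ax)/EI  [x≤a] with R_A=5/12, M_A=5/3 = ((5/12)·(48/5)²/2 - (5/3)·(48/5))/20000 = 1/6250 rad
Superposition: θ = Σ θ_i = 793/62500 rad ≈ 0.012688 rad

θ(48/5) = 793/62500 rad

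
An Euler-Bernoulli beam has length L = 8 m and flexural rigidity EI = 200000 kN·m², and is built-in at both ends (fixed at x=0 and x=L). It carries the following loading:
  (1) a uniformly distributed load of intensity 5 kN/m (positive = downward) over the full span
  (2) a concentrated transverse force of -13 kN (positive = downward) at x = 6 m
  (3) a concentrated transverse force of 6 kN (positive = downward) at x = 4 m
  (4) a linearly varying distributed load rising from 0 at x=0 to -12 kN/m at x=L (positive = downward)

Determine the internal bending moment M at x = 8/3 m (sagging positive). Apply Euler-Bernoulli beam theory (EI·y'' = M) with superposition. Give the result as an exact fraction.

Load 1 — uniform load w=5 kN/m over full span:
  M_1 = wLx/2 - wL²/12 - wx²/2 = 5·8·(8/3)/2 - 5·8²/12 - 5·(8/3)²/2 = 80/9 kN·m
Load 2 — point force P=-13 kN at a=6 m (b=L-a=2):
  M_2 = Pb²(3a+b)x/L³ - Pab²/L²  [x≤a] = (-13)·2²·(3·6+2)·(8/3)/8³ - (-13)·6·2²/8² = -13/24 kN·m
Load 3 — point force P=6 kN at a=4 m (b=L-a=4):
  M_3 = Pb²(3a+b)x/L³ - Pab²/L²  [x≤a] = 6·4²·(3·4+4)·(8/3)/8³ - 6·4·4²/8² = 2 kN·m
Load 4 — triangular load w₀=-12 kN/m (0→w₀ over full span):
  M_4 = 3w₀Lx/20 - w₀L²/30 - w₀x³/(6L) = 3·(-12)·8·(8/3)/20 - (-12)·8²/30 - (-12)·(8/3)³/(6·8) = -1088/135 kN·m
Superposition: M = Σ M_i = 2471/1080 kN·m ≈ 2.287963 kN·m

M(8/3) = 2471/1080 kN·m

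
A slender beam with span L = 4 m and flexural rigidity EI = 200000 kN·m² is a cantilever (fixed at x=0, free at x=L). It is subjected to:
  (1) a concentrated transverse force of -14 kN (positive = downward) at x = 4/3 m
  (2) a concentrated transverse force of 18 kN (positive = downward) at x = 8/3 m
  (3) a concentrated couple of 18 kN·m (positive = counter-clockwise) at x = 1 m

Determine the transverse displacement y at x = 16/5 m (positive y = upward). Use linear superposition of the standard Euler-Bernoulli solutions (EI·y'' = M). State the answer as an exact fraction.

y(16/5) = -26333/81000000 m

Load 1 — point force P=-14 kN at a=4/3 m (b=L-a=8/3):
  y_1 = -Pa²(3x-a)/(6EI)  [x>a] = -(-14)·(4/3)²·(3·(16/5)-(4/3))/(6·200000) = 217/1265625 m
Load 2 — point force P=18 kN at a=8/3 m (b=L-a=4/3):
  y_2 = -Pa²(3x-a)/(6EI)  [x>a] = -18·(8/3)²·(3·(16/5)-(8/3))/(6·200000) = -104/140625 m
Load 3 — applied couple M₀=18 kN·m at a=1 m (b=L-a=3):
  y_3 = M₀a(2x-a)/(2EI)  [x>a] = 18·1·(2·(16/5)-1)/(2·200000) = 243/1000000 m
Superposition: y = Σ y_i = -26333/81000000 m ≈ -0.000325 m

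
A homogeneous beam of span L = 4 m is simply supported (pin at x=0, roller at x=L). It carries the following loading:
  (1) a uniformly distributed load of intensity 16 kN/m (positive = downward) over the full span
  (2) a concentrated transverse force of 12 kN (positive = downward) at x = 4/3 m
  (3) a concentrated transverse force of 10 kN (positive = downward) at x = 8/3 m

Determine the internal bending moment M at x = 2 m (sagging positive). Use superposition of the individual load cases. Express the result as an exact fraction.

M(2) = 140/3 kN·m

Load 1 — uniform load w=16 kN/m over full span:
  M_1 = wx(L-x)/2 = 16·2·(4-2)/2 = 32 kN·m
Load 2 — point force P=12 kN at a=4/3 m (b=L-a=8/3):
  M_2 = Pa(L-x)/L  [x>a] = 12·(4/3)·(4-2)/4 = 8 kN·m
Load 3 — point force P=10 kN at a=8/3 m (b=L-a=4/3):
  M_3 = Pbx/L  [x≤a] = 10·(4/3)·2/4 = 20/3 kN·m
Superposition: M = Σ M_i = 140/3 kN·m ≈ 46.666667 kN·m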